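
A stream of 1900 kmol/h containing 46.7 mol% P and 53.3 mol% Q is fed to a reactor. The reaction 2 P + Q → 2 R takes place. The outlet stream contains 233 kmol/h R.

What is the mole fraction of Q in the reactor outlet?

0.502

For R: n = n₀ + 2ξ → 233 = 0 + 2ξ, giving ξ = 116.5 kmol/h.
Outlet amounts (n = n₀ + ν ξ):
  P: 887.3 − 2(116.5) = 654.3
  Q: 1013 − 1(116.5) = 896.2
  R: 0 + 2(116.5) = 233
Total out = 1784 kmol/h; y_Q = 896.2 / 1784 = 0.5025.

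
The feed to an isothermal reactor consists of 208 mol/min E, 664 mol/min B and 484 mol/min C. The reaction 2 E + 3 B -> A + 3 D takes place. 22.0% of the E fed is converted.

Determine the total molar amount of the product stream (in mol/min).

E reacted = 0.22 × 208 = 45.76 mol/min; ν_E = −2, so ξ = 45.76/2 = 22.88 mol/min.
Outlet amounts (n = n₀ + ν ξ):
  E: 208 − 2(22.88) = 162.2
  B: 664 − 3(22.88) = 595.4
  A: 0 + 1(22.88) = 22.88
  D: 0 + 3(22.88) = 68.64
  C: 484 (inert)
Total out = 162.2 + 595.4 + 22.88 + 68.64 + 484 = 1333 mol/min.

1330 mol/min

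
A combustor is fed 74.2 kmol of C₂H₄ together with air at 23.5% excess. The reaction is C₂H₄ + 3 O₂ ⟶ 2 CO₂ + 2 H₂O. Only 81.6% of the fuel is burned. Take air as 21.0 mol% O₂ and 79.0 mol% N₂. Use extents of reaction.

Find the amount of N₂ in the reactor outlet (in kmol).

Stoichiometric O₂ = 3 × 74.2 = 222.6 kmol; O₂ fed = 222.6 × 1.235 = 274.9 kmol.
N₂ fed = 274.9 × 79/21 = 1034 kmol.
Fuel reacted = 0.816 × 74.2 → ξ = 60.55 kmol.
Outlet (n = n₀ + ν ξ):
  C₂H₄: 74.2 − 1(60.55) = 13.65
  O₂: 274.9 − 3(60.55) = 93.27
  N₂: 1034 (inert)
  CO₂: 0 + 2(60.55) = 121.1
  H₂O: 0 + 2(60.55) = 121.1

1030 kmol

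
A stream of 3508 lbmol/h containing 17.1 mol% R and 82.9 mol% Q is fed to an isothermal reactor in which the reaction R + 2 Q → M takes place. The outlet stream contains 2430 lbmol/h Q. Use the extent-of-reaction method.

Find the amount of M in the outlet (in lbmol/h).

239 lbmol/h

For Q: n = n₀ − 2ξ → 2430 = 2908 − 2ξ, giving ξ = 239.1 lbmol/h.
Outlet amounts (n = n₀ + ν ξ):
  R: 599.9 − 1(239.1) = 360.8
  Q: 2908 − 2(239.1) = 2430
  M: 0 + 1(239.1) = 239.1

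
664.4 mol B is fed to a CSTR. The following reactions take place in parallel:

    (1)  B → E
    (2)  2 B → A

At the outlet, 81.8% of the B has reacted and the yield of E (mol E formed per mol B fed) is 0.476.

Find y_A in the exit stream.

0.206

Yield of E: 1ξ₁ / 664.4 = 0.476 → ξ₁ = 316.3 mol.
Conversion of B: 1ξ₁ + 2ξ₂ = 0.818 × 664.4 = 543.5 → ξ₂ = 113.6 mol.
Outlet amounts (n = n₀ + Σ ν·ξ):
  B: 664.4 − 1(316.3) − 2(113.6) = 120.9
  E: 0 + 1(316.3) = 316.3
  A: 0 + 1(113.6) = 113.6
Total out = 550.8 mol; y_A = 113.6 / 550.8 = 0.2063.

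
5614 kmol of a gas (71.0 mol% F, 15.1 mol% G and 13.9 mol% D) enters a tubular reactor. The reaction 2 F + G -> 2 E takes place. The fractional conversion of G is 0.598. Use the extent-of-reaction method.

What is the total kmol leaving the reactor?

5110 kmol

G reacted = 0.598 × 847.7 = 506.9 kmol; ν_G = −1, so ξ = 506.9/1 = 506.9 kmol.
Outlet amounts (n = n₀ + ν ξ):
  F: 3986 − 2(506.9) = 2972
  G: 847.7 − 1(506.9) = 340.8
  E: 0 + 2(506.9) = 1014
  D: 780.3 (inert)
Total out = 2972 + 340.8 + 1014 + 780.3 = 5107 kmol.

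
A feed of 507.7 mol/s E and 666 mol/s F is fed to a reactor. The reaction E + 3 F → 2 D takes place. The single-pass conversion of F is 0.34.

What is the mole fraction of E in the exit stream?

0.423

F reacted = 0.34 × 666 = 226.4 mol/s; ν_F = −3, so ξ = 226.4/3 = 75.48 mol/s.
Outlet amounts (n = n₀ + ν ξ):
  E: 507.7 − 1(75.48) = 432.2
  F: 666 − 3(75.48) = 439.6
  D: 0 + 2(75.48) = 151
Total out = 1023 mol/s; y_E = 432.2 / 1023 = 0.4226.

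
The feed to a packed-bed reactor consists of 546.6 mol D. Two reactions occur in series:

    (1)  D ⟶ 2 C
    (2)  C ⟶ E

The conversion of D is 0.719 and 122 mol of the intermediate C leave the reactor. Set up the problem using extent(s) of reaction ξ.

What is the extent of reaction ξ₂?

Conversion of D: D consumed = 1ξ₁ = 0.719 × 546.6 → ξ₁ = 393 mol.
C balance: n_C = 0 + 2ξ₁ − 1ξ₂ = 122 → ξ₂ = (2·393 − 122)/1 = 664 mol.
Outlet amounts (n = n₀ + Σ ν·ξ):
  D: 546.6 − 1(393) = 153.6
  C: 0 + 2(393) − 1(664) = 122
  E: 0 + 1(664) = 664

ξ₂ = 664 mol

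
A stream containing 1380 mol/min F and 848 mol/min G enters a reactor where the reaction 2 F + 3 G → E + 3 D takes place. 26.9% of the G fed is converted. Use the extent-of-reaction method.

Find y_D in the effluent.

G reacted = 0.269 × 848 = 228.1 mol/min; ν_G = −3, so ξ = 228.1/3 = 76.04 mol/min.
Outlet amounts (n = n₀ + ν ξ):
  F: 1380 − 2(76.04) = 1228
  G: 848 − 3(76.04) = 619.9
  E: 0 + 1(76.04) = 76.04
  D: 0 + 3(76.04) = 228.1
Total out = 2152 mol/min; y_D = 228.1 / 2152 = 0.106.

0.106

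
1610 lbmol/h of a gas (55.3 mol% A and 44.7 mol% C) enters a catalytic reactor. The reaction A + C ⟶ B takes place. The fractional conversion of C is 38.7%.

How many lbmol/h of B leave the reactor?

279 lbmol/h

C reacted = 0.387 × 719.7 = 278.5 lbmol/h; ν_C = −1, so ξ = 278.5/1 = 278.5 lbmol/h.
Outlet amounts (n = n₀ + ν ξ):
  A: 890.3 − 1(278.5) = 611.8
  C: 719.7 − 1(278.5) = 441.2
  B: 0 + 1(278.5) = 278.5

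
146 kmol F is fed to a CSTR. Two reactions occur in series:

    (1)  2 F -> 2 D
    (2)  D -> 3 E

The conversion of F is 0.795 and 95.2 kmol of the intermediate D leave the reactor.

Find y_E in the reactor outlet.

0.333

Conversion of F: F consumed = 2ξ₁ = 0.795 × 146 → ξ₁ = 58.04 kmol.
D balance: n_D = 0 + 2ξ₁ − 1ξ₂ = 95.2 → ξ₂ = (2·58.04 − 95.2)/1 = 20.87 kmol.
Outlet amounts (n = n₀ + Σ ν·ξ):
  F: 146 − 2(58.04) = 29.93
  D: 0 + 2(58.04) − 1(20.87) = 95.2
  E: 0 + 3(20.87) = 62.61
Total out = 187.7 kmol; y_E = 62.61 / 187.7 = 0.3335.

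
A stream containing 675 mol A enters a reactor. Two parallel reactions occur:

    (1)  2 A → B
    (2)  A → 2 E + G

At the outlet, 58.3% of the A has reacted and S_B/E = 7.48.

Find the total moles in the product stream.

Conversion of A: A consumed = 0.583 × 675 = 393.5 mol = 2ξ₁ + 1ξ₂.
Selectivity: 1ξ₁ / (2ξ₂) = 7.48 → ξ₁ = 14.96 ξ₂.
Substitute: (2·14.96 + 1) ξ₂ = 393.5 → ξ₂ = 12.73 mol, ξ₁ = 190.4 mol.
Outlet amounts (n = n₀ + Σ ν·ξ):
  A: 675 − 2(190.4) − 1(12.73) = 281.5
  B: 0 + 1(190.4) = 190.4
  E: 0 + 2(12.73) = 25.45
  G: 0 + 1(12.73) = 12.73
Total out = 281.5 + 190.4 + 25.45 + 12.73 = 510.1 mol.

510 mol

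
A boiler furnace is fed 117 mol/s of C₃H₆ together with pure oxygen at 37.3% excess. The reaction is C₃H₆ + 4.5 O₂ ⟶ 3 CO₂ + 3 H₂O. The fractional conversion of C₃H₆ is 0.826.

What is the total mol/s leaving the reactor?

Stoichiometric O₂ = 4.5 × 117 = 526.5 mol/s; O₂ fed = 526.5 × 1.373 = 722.9 mol/s.
Fuel reacted = 0.826 × 117 → ξ = 96.64 mol/s.
Outlet (n = n₀ + ν ξ):
  C₃H₆: 117 − 1(96.64) = 20.36
  O₂: 722.9 − 4.5(96.64) = 288
  CO₂: 0 + 3(96.64) = 289.9
  H₂O: 0 + 3(96.64) = 289.9
Total out = 20.36 + 288 + 289.9 + 289.9 = 888.2 mol/s.

888 mol/s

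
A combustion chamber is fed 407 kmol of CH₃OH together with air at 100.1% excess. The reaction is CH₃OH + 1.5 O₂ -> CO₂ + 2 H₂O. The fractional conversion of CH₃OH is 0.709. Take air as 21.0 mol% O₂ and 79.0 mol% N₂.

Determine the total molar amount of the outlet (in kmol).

Stoichiometric O₂ = 1.5 × 407 = 610.5 kmol; O₂ fed = 610.5 × 2.001 = 1222 kmol.
N₂ fed = 1222 × 79/21 = 4596 kmol.
Fuel reacted = 0.709 × 407 → ξ = 288.6 kmol.
Outlet (n = n₀ + ν ξ):
  CH₃OH: 407 − 1(288.6) = 118.4
  O₂: 1222 − 1.5(288.6) = 788.8
  N₂: 4596 (inert)
  CO₂: 0 + 1(288.6) = 288.6
  H₂O: 0 + 2(288.6) = 577.1
Total out = 118.4 + 788.8 + 4596 + 288.6 + 577.1 = 6368 kmol.

6370 kmol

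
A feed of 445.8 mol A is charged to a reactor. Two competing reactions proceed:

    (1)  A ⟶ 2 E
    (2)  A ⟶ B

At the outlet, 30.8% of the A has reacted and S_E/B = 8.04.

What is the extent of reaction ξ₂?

ξ₂ = 27.4 mol

Conversion of A: A consumed = 0.308 × 445.8 = 137.3 mol = 1ξ₁ + 1ξ₂.
Selectivity: 2ξ₁ / (1ξ₂) = 8.04 → ξ₁ = 4.02 ξ₂.
Substitute: (1·4.02 + 1) ξ₂ = 137.3 → ξ₂ = 27.35 mol, ξ₁ = 110 mol.
Outlet amounts (n = n₀ + Σ ν·ξ):
  A: 445.8 − 1(110) − 1(27.35) = 308.5
  E: 0 + 2(110) = 219.9
  B: 0 + 1(27.35) = 27.35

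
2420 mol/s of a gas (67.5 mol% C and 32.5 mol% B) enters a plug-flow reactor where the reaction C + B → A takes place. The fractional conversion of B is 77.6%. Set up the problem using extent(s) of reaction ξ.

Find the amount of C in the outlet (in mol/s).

1020 mol/s

B reacted = 0.776 × 786.5 = 610.3 mol/s; ν_B = −1, so ξ = 610.3/1 = 610.3 mol/s.
Outlet amounts (n = n₀ + ν ξ):
  C: 1634 − 1(610.3) = 1023
  B: 786.5 − 1(610.3) = 176.2
  A: 0 + 1(610.3) = 610.3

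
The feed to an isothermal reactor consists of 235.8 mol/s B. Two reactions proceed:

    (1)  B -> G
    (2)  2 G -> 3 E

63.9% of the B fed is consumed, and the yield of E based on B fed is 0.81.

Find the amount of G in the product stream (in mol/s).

23.3 mol/s

Conversion of B: B consumed = 1ξ₁ = 0.639 × 235.8 → ξ₁ = 150.7 mol/s.
Yield of E: 3ξ₂ / 235.8 = 0.81 → ξ₂ = 63.67 mol/s.
Outlet amounts (n = n₀ + Σ ν·ξ):
  B: 235.8 − 1(150.7) = 85.12
  G: 0 + 1(150.7) − 2(63.67) = 23.34
  E: 0 + 3(63.67) = 191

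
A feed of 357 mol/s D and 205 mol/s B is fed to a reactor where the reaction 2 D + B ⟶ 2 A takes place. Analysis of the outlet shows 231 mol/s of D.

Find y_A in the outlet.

For D: n = n₀ − 2ξ → 231 = 357 − 2ξ, giving ξ = 63 mol/s.
Outlet amounts (n = n₀ + ν ξ):
  D: 357 − 2(63) = 231
  B: 205 − 1(63) = 142
  A: 0 + 2(63) = 126
Total out = 499 mol/s; y_A = 126 / 499 = 0.2525.

0.253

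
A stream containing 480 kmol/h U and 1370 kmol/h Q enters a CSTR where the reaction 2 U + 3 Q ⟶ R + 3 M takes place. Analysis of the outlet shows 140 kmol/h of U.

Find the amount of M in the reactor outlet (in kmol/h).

510 kmol/h

For U: n = n₀ − 2ξ → 140 = 480 − 2ξ, giving ξ = 170 kmol/h.
Outlet amounts (n = n₀ + ν ξ):
  U: 480 − 2(170) = 140
  Q: 1370 − 3(170) = 860
  R: 0 + 1(170) = 170
  M: 0 + 3(170) = 510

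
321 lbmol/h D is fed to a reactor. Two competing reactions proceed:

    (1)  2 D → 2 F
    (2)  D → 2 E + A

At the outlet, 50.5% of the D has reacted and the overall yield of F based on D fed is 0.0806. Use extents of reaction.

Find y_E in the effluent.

Yield of F: 2ξ₁ / 321 = 0.0806 → ξ₁ = 12.94 lbmol/h.
Conversion of D: 2ξ₁ + 1ξ₂ = 0.505 × 321 = 162.1 → ξ₂ = 136.2 lbmol/h.
Outlet amounts (n = n₀ + Σ ν·ξ):
  D: 321 − 2(12.94) − 1(136.2) = 158.9
  F: 0 + 2(12.94) = 25.87
  E: 0 + 2(136.2) = 272.5
  A: 0 + 1(136.2) = 136.2
Total out = 593.5 lbmol/h; y_E = 272.5 / 593.5 = 0.4591.

0.459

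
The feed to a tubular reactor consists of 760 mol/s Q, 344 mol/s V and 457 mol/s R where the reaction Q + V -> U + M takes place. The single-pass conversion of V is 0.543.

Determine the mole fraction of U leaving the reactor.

V reacted = 0.543 × 344 = 186.8 mol/s; ν_V = −1, so ξ = 186.8/1 = 186.8 mol/s.
Outlet amounts (n = n₀ + ν ξ):
  Q: 760 − 1(186.8) = 573.2
  V: 344 − 1(186.8) = 157.2
  U: 0 + 1(186.8) = 186.8
  M: 0 + 1(186.8) = 186.8
  R: 457 (inert)
Total out = 1561 mol/s; y_U = 186.8 / 1561 = 0.1197.

0.12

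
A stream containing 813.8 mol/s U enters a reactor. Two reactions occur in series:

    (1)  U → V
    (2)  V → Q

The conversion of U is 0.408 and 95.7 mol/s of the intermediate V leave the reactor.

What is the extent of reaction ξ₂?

ξ₂ = 236 mol/s

Conversion of U: U consumed = 1ξ₁ = 0.408 × 813.8 → ξ₁ = 332 mol/s.
V balance: n_V = 0 + 1ξ₁ − 1ξ₂ = 95.7 → ξ₂ = (1·332 − 95.7)/1 = 236.3 mol/s.
Outlet amounts (n = n₀ + Σ ν·ξ):
  U: 813.8 − 1(332) = 481.8
  V: 0 + 1(332) − 1(236.3) = 95.7
  Q: 0 + 1(236.3) = 236.3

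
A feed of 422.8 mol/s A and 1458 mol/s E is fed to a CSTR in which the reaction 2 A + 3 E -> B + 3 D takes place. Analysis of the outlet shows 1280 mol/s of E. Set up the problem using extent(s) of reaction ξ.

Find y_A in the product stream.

0.167

For E: n = n₀ − 3ξ → 1280 = 1458 − 3ξ, giving ξ = 59.33 mol/s.
Outlet amounts (n = n₀ + ν ξ):
  A: 422.8 − 2(59.33) = 304.1
  E: 1458 − 3(59.33) = 1280
  B: 0 + 1(59.33) = 59.33
  D: 0 + 3(59.33) = 178
Total out = 1821 mol/s; y_A = 304.1 / 1821 = 0.167.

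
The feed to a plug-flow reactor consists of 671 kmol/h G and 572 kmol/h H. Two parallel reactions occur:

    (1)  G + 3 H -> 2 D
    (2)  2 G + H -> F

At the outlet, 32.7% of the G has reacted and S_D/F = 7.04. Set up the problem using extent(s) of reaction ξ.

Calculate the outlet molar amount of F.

39.7 kmol/h

Conversion of G: G consumed = 0.327 × 671 = 219.4 kmol/h = 1ξ₁ + 2ξ₂.
Selectivity: 2ξ₁ / (1ξ₂) = 7.04 → ξ₁ = 3.52 ξ₂.
Substitute: (1·3.52 + 2) ξ₂ = 219.4 → ξ₂ = 39.75 kmol/h, ξ₁ = 139.9 kmol/h.
Outlet amounts (n = n₀ + Σ ν·ξ):
  G: 671 − 1(139.9) − 2(39.75) = 451.6
  H: 572 − 3(139.9) − 1(39.75) = 112.5
  D: 0 + 2(139.9) = 279.8
  F: 0 + 1(39.75) = 39.75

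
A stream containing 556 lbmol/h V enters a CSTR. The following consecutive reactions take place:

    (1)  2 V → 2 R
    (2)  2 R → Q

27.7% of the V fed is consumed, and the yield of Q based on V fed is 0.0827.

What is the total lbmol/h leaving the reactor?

510 lbmol/h

Conversion of V: V consumed = 2ξ₁ = 0.277 × 556 → ξ₁ = 77.01 lbmol/h.
Yield of Q: 1ξ₂ / 556 = 0.0827 → ξ₂ = 45.98 lbmol/h.
Outlet amounts (n = n₀ + Σ ν·ξ):
  V: 556 − 2(77.01) = 402
  R: 0 + 2(77.01) − 2(45.98) = 62.05
  Q: 0 + 1(45.98) = 45.98
Total out = 402 + 62.05 + 45.98 = 510 lbmol/h.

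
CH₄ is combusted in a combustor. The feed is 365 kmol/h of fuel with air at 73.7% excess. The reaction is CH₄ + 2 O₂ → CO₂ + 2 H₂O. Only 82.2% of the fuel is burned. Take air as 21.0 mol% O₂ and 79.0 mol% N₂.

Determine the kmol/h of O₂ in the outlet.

Stoichiometric O₂ = 2 × 365 = 730 kmol/h; O₂ fed = 730 × 1.737 = 1268 kmol/h.
N₂ fed = 1268 × 79/21 = 4770 kmol/h.
Fuel reacted = 0.822 × 365 → ξ = 300 kmol/h.
Outlet (n = n₀ + ν ξ):
  CH₄: 365 − 1(300) = 64.97
  O₂: 1268 − 2(300) = 668
  N₂: 4770 (inert)
  CO₂: 0 + 1(300) = 300
  H₂O: 0 + 2(300) = 600.1

668 kmol/h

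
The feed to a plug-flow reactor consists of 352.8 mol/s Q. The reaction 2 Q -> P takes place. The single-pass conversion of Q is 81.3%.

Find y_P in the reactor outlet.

Q reacted = 0.813 × 352.8 = 286.8 mol/s; ν_Q = −2, so ξ = 286.8/2 = 143.4 mol/s.
Outlet amounts (n = n₀ + ν ξ):
  Q: 352.8 − 2(143.4) = 65.97
  P: 0 + 1(143.4) = 143.4
Total out = 209.4 mol/s; y_P = 143.4 / 209.4 = 0.6849.

0.685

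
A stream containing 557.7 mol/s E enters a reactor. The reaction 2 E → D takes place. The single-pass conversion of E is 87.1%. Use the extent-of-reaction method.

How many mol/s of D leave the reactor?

243 mol/s

E reacted = 0.871 × 557.7 = 485.8 mol/s; ν_E = −2, so ξ = 485.8/2 = 242.9 mol/s.
Outlet amounts (n = n₀ + ν ξ):
  E: 557.7 − 2(242.9) = 71.94
  D: 0 + 1(242.9) = 242.9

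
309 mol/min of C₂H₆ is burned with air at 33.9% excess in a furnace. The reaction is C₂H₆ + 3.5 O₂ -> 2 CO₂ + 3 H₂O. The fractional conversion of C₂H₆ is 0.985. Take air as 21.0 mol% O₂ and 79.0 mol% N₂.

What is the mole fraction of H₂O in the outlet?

0.124

Stoichiometric O₂ = 3.5 × 309 = 1082 mol/min; O₂ fed = 1082 × 1.339 = 1448 mol/min.
N₂ fed = 1448 × 79/21 = 5448 mol/min.
Fuel reacted = 0.985 × 309 → ξ = 304.4 mol/min.
Outlet (n = n₀ + ν ξ):
  C₂H₆: 309 − 1(304.4) = 4.635
  O₂: 1448 − 3.5(304.4) = 382.9
  N₂: 5448 (inert)
  CO₂: 0 + 2(304.4) = 608.7
  H₂O: 0 + 3(304.4) = 913.1
Total out = 7357 mol/min; y_H₂O = 913.1 / 7357 = 0.1241.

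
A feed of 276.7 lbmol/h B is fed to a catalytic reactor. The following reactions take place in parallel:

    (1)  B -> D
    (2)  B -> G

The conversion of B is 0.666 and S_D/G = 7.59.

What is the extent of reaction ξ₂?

Conversion of B: B consumed = 0.666 × 276.7 = 184.3 lbmol/h = 1ξ₁ + 1ξ₂.
Selectivity: 1ξ₁ / (1ξ₂) = 7.59 → ξ₁ = 7.59 ξ₂.
Substitute: (1·7.59 + 1) ξ₂ = 184.3 → ξ₂ = 21.45 lbmol/h, ξ₁ = 162.8 lbmol/h.
Outlet amounts (n = n₀ + Σ ν·ξ):
  B: 276.7 − 1(162.8) − 1(21.45) = 92.42
  D: 0 + 1(162.8) = 162.8
  G: 0 + 1(21.45) = 21.45

ξ₂ = 21.5 lbmol/h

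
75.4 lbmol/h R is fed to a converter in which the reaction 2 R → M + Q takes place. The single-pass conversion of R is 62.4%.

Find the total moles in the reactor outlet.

R reacted = 0.624 × 75.4 = 47.05 lbmol/h; ν_R = −2, so ξ = 47.05/2 = 23.52 lbmol/h.
Outlet amounts (n = n₀ + ν ξ):
  R: 75.4 − 2(23.52) = 28.35
  M: 0 + 1(23.52) = 23.52
  Q: 0 + 1(23.52) = 23.52
Total out = 28.35 + 23.52 + 23.52 = 75.4 lbmol/h.

75.4 lbmol/h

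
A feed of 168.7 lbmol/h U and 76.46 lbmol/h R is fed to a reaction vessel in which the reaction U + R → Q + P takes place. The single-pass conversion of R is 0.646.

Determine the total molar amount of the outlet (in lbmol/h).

R reacted = 0.646 × 76.46 = 49.39 lbmol/h; ν_R = −1, so ξ = 49.39/1 = 49.39 lbmol/h.
Outlet amounts (n = n₀ + ν ξ):
  U: 168.7 − 1(49.39) = 119.3
  R: 76.46 − 1(49.39) = 27.07
  Q: 0 + 1(49.39) = 49.39
  P: 0 + 1(49.39) = 49.39
Total out = 119.3 + 27.07 + 49.39 + 49.39 = 245.2 lbmol/h.

245 lbmol/h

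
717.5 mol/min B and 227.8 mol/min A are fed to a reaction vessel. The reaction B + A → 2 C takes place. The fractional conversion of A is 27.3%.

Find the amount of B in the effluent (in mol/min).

A reacted = 0.273 × 227.8 = 62.19 mol/min; ν_A = −1, so ξ = 62.19/1 = 62.19 mol/min.
Outlet amounts (n = n₀ + ν ξ):
  B: 717.5 − 1(62.19) = 655.3
  A: 227.8 − 1(62.19) = 165.6
  C: 0 + 2(62.19) = 124.4

655 mol/min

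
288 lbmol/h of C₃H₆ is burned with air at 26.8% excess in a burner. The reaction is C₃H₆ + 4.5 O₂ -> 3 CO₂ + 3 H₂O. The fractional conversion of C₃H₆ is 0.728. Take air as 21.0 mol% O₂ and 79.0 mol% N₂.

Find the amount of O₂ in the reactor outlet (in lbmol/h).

Stoichiometric O₂ = 4.5 × 288 = 1296 lbmol/h; O₂ fed = 1296 × 1.268 = 1643 lbmol/h.
N₂ fed = 1643 × 79/21 = 6182 lbmol/h.
Fuel reacted = 0.728 × 288 → ξ = 209.7 lbmol/h.
Outlet (n = n₀ + ν ξ):
  C₃H₆: 288 − 1(209.7) = 78.34
  O₂: 1643 − 4.5(209.7) = 699.8
  N₂: 6182 (inert)
  CO₂: 0 + 3(209.7) = 629
  H₂O: 0 + 3(209.7) = 629

700 lbmol/h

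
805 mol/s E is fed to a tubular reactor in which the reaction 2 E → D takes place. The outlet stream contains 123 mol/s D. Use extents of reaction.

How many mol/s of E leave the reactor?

559 mol/s

For D: n = n₀ + 1ξ → 123 = 0 + 1ξ, giving ξ = 123 mol/s.
Outlet amounts (n = n₀ + ν ξ):
  E: 805 − 2(123) = 559
  D: 0 + 1(123) = 123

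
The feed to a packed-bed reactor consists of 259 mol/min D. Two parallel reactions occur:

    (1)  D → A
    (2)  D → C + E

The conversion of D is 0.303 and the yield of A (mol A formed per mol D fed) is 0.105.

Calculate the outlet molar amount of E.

51.3 mol/min

Yield of A: 1ξ₁ / 259 = 0.105 → ξ₁ = 27.2 mol/min.
Conversion of D: 1ξ₁ + 1ξ₂ = 0.303 × 259 = 78.48 → ξ₂ = 51.28 mol/min.
Outlet amounts (n = n₀ + Σ ν·ξ):
  D: 259 − 1(27.2) − 1(51.28) = 180.5
  A: 0 + 1(27.2) = 27.2
  C: 0 + 1(51.28) = 51.28
  E: 0 + 1(51.28) = 51.28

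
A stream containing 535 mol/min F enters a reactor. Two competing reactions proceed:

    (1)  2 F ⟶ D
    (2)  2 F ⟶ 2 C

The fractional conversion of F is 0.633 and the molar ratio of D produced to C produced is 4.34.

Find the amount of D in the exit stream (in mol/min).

Conversion of F: F consumed = 0.633 × 535 = 338.7 mol/min = 2ξ₁ + 2ξ₂.
Selectivity: 1ξ₁ / (2ξ₂) = 4.34 → ξ₁ = 8.68 ξ₂.
Substitute: (2·8.68 + 2) ξ₂ = 338.7 → ξ₂ = 17.49 mol/min, ξ₁ = 151.8 mol/min.
Outlet amounts (n = n₀ + Σ ν·ξ):
  F: 535 − 2(151.8) − 2(17.49) = 196.3
  D: 0 + 1(151.8) = 151.8
  C: 0 + 2(17.49) = 34.99

152 mol/min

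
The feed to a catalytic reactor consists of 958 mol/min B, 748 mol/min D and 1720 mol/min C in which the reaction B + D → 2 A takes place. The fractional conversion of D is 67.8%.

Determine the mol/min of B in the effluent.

451 mol/min

D reacted = 0.678 × 748 = 507.1 mol/min; ν_D = −1, so ξ = 507.1/1 = 507.1 mol/min.
Outlet amounts (n = n₀ + ν ξ):
  B: 958 − 1(507.1) = 450.9
  D: 748 − 1(507.1) = 240.9
  A: 0 + 2(507.1) = 1014
  C: 1720 (inert)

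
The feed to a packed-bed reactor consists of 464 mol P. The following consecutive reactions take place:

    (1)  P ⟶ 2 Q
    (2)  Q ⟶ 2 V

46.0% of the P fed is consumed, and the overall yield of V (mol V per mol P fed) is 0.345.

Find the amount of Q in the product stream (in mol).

347 mol

Conversion of P: P consumed = 1ξ₁ = 0.46 × 464 → ξ₁ = 213.4 mol.
Yield of V: 2ξ₂ / 464 = 0.345 → ξ₂ = 80.04 mol.
Outlet amounts (n = n₀ + Σ ν·ξ):
  P: 464 − 1(213.4) = 250.6
  Q: 0 + 2(213.4) − 1(80.04) = 346.8
  V: 0 + 2(80.04) = 160.1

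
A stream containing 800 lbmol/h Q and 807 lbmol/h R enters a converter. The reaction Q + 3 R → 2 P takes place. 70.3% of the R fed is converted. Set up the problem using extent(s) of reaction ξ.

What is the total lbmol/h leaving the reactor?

1230 lbmol/h

R reacted = 0.703 × 807 = 567.3 lbmol/h; ν_R = −3, so ξ = 567.3/3 = 189.1 lbmol/h.
Outlet amounts (n = n₀ + ν ξ):
  Q: 800 − 1(189.1) = 610.9
  R: 807 − 3(189.1) = 239.7
  P: 0 + 2(189.1) = 378.2
Total out = 610.9 + 239.7 + 378.2 = 1229 lbmol/h.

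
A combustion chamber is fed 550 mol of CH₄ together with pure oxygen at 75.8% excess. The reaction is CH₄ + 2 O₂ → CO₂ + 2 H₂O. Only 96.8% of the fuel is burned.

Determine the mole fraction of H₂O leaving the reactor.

0.429

Stoichiometric O₂ = 2 × 550 = 1100 mol; O₂ fed = 1100 × 1.758 = 1934 mol.
Fuel reacted = 0.968 × 550 → ξ = 532.4 mol.
Outlet (n = n₀ + ν ξ):
  CH₄: 550 − 1(532.4) = 17.6
  O₂: 1934 − 2(532.4) = 869
  CO₂: 0 + 1(532.4) = 532.4
  H₂O: 0 + 2(532.4) = 1065
Total out = 2484 mol; y_H₂O = 1065 / 2484 = 0.4287.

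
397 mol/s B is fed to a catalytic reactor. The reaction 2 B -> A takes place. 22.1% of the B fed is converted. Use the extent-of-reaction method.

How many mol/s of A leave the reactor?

43.9 mol/s

B reacted = 0.221 × 397 = 87.74 mol/s; ν_B = −2, so ξ = 87.74/2 = 43.87 mol/s.
Outlet amounts (n = n₀ + ν ξ):
  B: 397 − 2(43.87) = 309.3
  A: 0 + 1(43.87) = 43.87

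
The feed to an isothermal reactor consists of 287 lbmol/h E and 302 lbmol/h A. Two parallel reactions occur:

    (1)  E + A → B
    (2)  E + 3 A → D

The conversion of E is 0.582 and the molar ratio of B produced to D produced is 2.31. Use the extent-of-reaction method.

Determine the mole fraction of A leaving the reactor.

Conversion of E: E consumed = 0.582 × 287 = 167 lbmol/h = 1ξ₁ + 1ξ₂.
Selectivity: 1ξ₁ / (1ξ₂) = 2.31 → ξ₁ = 2.31 ξ₂.
Substitute: (1·2.31 + 1) ξ₂ = 167 → ξ₂ = 50.46 lbmol/h, ξ₁ = 116.6 lbmol/h.
Outlet amounts (n = n₀ + Σ ν·ξ):
  E: 287 − 1(116.6) − 1(50.46) = 120
  A: 302 − 1(116.6) − 3(50.46) = 34.04
  B: 0 + 1(116.6) = 116.6
  D: 0 + 1(50.46) = 50.46
Total out = 321 lbmol/h; y_A = 34.04 / 321 = 0.106.

0.106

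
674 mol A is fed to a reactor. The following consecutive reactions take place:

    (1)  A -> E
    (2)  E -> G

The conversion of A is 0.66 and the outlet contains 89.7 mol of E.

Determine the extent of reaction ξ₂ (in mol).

ξ₂ = 355 mol

Conversion of A: A consumed = 1ξ₁ = 0.66 × 674 → ξ₁ = 444.8 mol.
E balance: n_E = 0 + 1ξ₁ − 1ξ₂ = 89.7 → ξ₂ = (1·444.8 − 89.7)/1 = 355.1 mol.
Outlet amounts (n = n₀ + Σ ν·ξ):
  A: 674 − 1(444.8) = 229.2
  E: 0 + 1(444.8) − 1(355.1) = 89.7
  G: 0 + 1(355.1) = 355.1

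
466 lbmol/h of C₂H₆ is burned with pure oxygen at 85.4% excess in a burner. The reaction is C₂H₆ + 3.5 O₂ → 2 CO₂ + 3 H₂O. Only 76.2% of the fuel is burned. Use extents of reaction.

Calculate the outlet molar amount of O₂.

Stoichiometric O₂ = 3.5 × 466 = 1631 lbmol/h; O₂ fed = 1631 × 1.854 = 3024 lbmol/h.
Fuel reacted = 0.762 × 466 → ξ = 355.1 lbmol/h.
Outlet (n = n₀ + ν ξ):
  C₂H₆: 466 − 1(355.1) = 110.9
  O₂: 3024 − 3.5(355.1) = 1781
  CO₂: 0 + 2(355.1) = 710.2
  H₂O: 0 + 3(355.1) = 1065

1780 lbmol/h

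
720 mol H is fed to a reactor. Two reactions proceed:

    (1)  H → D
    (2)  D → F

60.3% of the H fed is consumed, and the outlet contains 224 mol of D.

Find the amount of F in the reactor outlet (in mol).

210 mol

Conversion of H: H consumed = 1ξ₁ = 0.603 × 720 → ξ₁ = 434.2 mol.
D balance: n_D = 0 + 1ξ₁ − 1ξ₂ = 224 → ξ₂ = (1·434.2 − 224)/1 = 210.2 mol.
Outlet amounts (n = n₀ + Σ ν·ξ):
  H: 720 − 1(434.2) = 285.8
  D: 0 + 1(434.2) − 1(210.2) = 224
  F: 0 + 1(210.2) = 210.2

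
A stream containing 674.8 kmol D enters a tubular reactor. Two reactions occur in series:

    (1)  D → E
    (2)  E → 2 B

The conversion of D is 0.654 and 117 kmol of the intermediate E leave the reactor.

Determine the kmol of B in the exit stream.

649 kmol

Conversion of D: D consumed = 1ξ₁ = 0.654 × 674.8 → ξ₁ = 441.3 kmol.
E balance: n_E = 0 + 1ξ₁ − 1ξ₂ = 117 → ξ₂ = (1·441.3 − 117)/1 = 324.3 kmol.
Outlet amounts (n = n₀ + Σ ν·ξ):
  D: 674.8 − 1(441.3) = 233.5
  E: 0 + 1(441.3) − 1(324.3) = 117
  B: 0 + 2(324.3) = 648.6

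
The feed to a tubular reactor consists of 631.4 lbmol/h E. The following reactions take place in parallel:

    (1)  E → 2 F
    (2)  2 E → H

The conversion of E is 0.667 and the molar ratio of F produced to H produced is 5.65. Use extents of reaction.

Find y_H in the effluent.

0.11

Conversion of E: E consumed = 0.667 × 631.4 = 421.1 lbmol/h = 1ξ₁ + 2ξ₂.
Selectivity: 2ξ₁ / (1ξ₂) = 5.65 → ξ₁ = 2.825 ξ₂.
Substitute: (1·2.825 + 2) ξ₂ = 421.1 → ξ₂ = 87.28 lbmol/h, ξ₁ = 246.6 lbmol/h.
Outlet amounts (n = n₀ + Σ ν·ξ):
  E: 631.4 − 1(246.6) − 2(87.28) = 210.3
  F: 0 + 2(246.6) = 493.2
  H: 0 + 1(87.28) = 87.28
Total out = 790.7 lbmol/h; y_H = 87.28 / 790.7 = 0.1104.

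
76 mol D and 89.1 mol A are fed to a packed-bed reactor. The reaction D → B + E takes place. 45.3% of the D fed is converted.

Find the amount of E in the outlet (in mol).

D reacted = 0.453 × 76 = 34.43 mol; ν_D = −1, so ξ = 34.43/1 = 34.43 mol.
Outlet amounts (n = n₀ + ν ξ):
  D: 76 − 1(34.43) = 41.57
  B: 0 + 1(34.43) = 34.43
  E: 0 + 1(34.43) = 34.43
  A: 89.1 (inert)

34.4 mol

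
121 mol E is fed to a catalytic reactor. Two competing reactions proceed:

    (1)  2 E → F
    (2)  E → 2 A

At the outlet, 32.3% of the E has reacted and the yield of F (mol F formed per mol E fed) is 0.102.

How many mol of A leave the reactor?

Yield of F: 1ξ₁ / 121 = 0.102 → ξ₁ = 12.34 mol.
Conversion of E: 2ξ₁ + 1ξ₂ = 0.323 × 121 = 39.08 → ξ₂ = 14.4 mol.
Outlet amounts (n = n₀ + Σ ν·ξ):
  E: 121 − 2(12.34) − 1(14.4) = 81.92
  F: 0 + 1(12.34) = 12.34
  A: 0 + 2(14.4) = 28.8

28.8 mol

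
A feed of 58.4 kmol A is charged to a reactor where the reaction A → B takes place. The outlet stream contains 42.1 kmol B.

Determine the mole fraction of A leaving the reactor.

0.279

For B: n = n₀ + 1ξ → 42.1 = 0 + 1ξ, giving ξ = 42.1 kmol.
Outlet amounts (n = n₀ + ν ξ):
  A: 58.4 − 1(42.1) = 16.3
  B: 0 + 1(42.1) = 42.1
Total out = 58.4 kmol; y_A = 16.3 / 58.4 = 0.2791.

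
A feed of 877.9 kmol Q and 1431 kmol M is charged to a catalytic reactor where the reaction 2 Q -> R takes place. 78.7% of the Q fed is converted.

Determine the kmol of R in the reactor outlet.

Q reacted = 0.787 × 877.9 = 690.9 kmol; ν_Q = −2, so ξ = 690.9/2 = 345.5 kmol.
Outlet amounts (n = n₀ + ν ξ):
  Q: 877.9 − 2(345.5) = 187
  R: 0 + 1(345.5) = 345.5
  M: 1431 (inert)

345 kmol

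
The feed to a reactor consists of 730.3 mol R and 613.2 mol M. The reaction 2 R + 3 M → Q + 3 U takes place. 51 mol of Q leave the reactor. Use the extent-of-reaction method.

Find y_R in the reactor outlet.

For Q: n = n₀ + 1ξ → 51 = 0 + 1ξ, giving ξ = 51 mol.
Outlet amounts (n = n₀ + ν ξ):
  R: 730.3 − 2(51) = 628.3
  M: 613.2 − 3(51) = 460.2
  Q: 0 + 1(51) = 51
  U: 0 + 3(51) = 153
Total out = 1292 mol; y_R = 628.3 / 1292 = 0.4861.

0.486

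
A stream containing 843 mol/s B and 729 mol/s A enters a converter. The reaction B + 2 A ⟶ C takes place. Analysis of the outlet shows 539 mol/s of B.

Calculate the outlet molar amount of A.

121 mol/s

For B: n = n₀ − 1ξ → 539 = 843 − 1ξ, giving ξ = 304 mol/s.
Outlet amounts (n = n₀ + ν ξ):
  B: 843 − 1(304) = 539
  A: 729 − 2(304) = 121
  C: 0 + 1(304) = 304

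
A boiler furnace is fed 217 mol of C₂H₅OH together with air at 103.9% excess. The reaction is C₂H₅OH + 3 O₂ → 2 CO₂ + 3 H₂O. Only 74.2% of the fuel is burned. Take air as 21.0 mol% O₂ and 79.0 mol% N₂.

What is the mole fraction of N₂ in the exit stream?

0.745

Stoichiometric O₂ = 3 × 217 = 651 mol; O₂ fed = 651 × 2.039 = 1327 mol.
N₂ fed = 1327 × 79/21 = 4994 mol.
Fuel reacted = 0.742 × 217 → ξ = 161 mol.
Outlet (n = n₀ + ν ξ):
  C₂H₅OH: 217 − 1(161) = 55.99
  O₂: 1327 − 3(161) = 844.3
  N₂: 4994 (inert)
  CO₂: 0 + 2(161) = 322
  H₂O: 0 + 3(161) = 483
Total out = 6699 mol; y_N₂ = 4994 / 6699 = 0.7454.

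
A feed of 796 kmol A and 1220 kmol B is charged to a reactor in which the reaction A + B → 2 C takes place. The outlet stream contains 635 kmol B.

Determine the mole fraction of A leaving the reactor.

For B: n = n₀ − 1ξ → 635 = 1220 − 1ξ, giving ξ = 585 kmol.
Outlet amounts (n = n₀ + ν ξ):
  A: 796 − 1(585) = 211
  B: 1220 − 1(585) = 635
  C: 0 + 2(585) = 1170
Total out = 2016 kmol; y_A = 211 / 2016 = 0.1047.

0.105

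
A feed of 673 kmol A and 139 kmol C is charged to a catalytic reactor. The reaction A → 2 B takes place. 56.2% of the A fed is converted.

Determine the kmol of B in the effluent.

756 kmol

A reacted = 0.562 × 673 = 378.2 kmol; ν_A = −1, so ξ = 378.2/1 = 378.2 kmol.
Outlet amounts (n = n₀ + ν ξ):
  A: 673 − 1(378.2) = 294.8
  B: 0 + 2(378.2) = 756.5
  C: 139 (inert)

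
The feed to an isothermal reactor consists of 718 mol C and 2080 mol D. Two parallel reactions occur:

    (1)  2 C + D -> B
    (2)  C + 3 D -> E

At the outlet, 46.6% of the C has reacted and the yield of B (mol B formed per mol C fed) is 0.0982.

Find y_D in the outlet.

Yield of B: 1ξ₁ / 718 = 0.0982 → ξ₁ = 70.51 mol.
Conversion of C: 2ξ₁ + 1ξ₂ = 0.466 × 718 = 334.6 → ξ₂ = 193.6 mol.
Outlet amounts (n = n₀ + Σ ν·ξ):
  C: 718 − 2(70.51) − 1(193.6) = 383.4
  D: 2080 − 1(70.51) − 3(193.6) = 1429
  B: 0 + 1(70.51) = 70.51
  E: 0 + 1(193.6) = 193.6
Total out = 2076 mol; y_D = 1429 / 2076 = 0.6881.

0.688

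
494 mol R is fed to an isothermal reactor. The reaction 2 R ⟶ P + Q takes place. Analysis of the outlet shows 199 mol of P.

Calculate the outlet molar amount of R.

96 mol

For P: n = n₀ + 1ξ → 199 = 0 + 1ξ, giving ξ = 199 mol.
Outlet amounts (n = n₀ + ν ξ):
  R: 494 − 2(199) = 96
  P: 0 + 1(199) = 199
  Q: 0 + 1(199) = 199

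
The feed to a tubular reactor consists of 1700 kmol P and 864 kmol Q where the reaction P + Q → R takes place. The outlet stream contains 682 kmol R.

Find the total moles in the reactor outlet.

For R: n = n₀ + 1ξ → 682 = 0 + 1ξ, giving ξ = 682 kmol.
Outlet amounts (n = n₀ + ν ξ):
  P: 1700 − 1(682) = 1018
  Q: 864 − 1(682) = 182
  R: 0 + 1(682) = 682
Total out = 1018 + 182 + 682 = 1882 kmol.

1880 kmol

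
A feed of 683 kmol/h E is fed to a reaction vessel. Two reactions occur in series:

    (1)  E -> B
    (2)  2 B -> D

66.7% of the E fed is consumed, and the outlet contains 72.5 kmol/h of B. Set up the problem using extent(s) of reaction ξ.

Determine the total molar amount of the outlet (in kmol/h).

491 kmol/h

Conversion of E: E consumed = 1ξ₁ = 0.667 × 683 → ξ₁ = 455.6 kmol/h.
B balance: n_B = 0 + 1ξ₁ − 2ξ₂ = 72.5 → ξ₂ = (1·455.6 − 72.5)/2 = 191.5 kmol/h.
Outlet amounts (n = n₀ + Σ ν·ξ):
  E: 683 − 1(455.6) = 227.4
  B: 0 + 1(455.6) − 2(191.5) = 72.5
  D: 0 + 1(191.5) = 191.5
Total out = 227.4 + 72.5 + 191.5 = 491.5 kmol/h.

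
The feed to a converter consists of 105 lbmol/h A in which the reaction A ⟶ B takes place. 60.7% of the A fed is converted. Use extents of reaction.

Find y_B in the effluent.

A reacted = 0.607 × 105 = 63.73 lbmol/h; ν_A = −1, so ξ = 63.73/1 = 63.73 lbmol/h.
Outlet amounts (n = n₀ + ν ξ):
  A: 105 − 1(63.73) = 41.27
  B: 0 + 1(63.73) = 63.73
Total out = 105 lbmol/h; y_B = 63.73 / 105 = 0.607.

0.607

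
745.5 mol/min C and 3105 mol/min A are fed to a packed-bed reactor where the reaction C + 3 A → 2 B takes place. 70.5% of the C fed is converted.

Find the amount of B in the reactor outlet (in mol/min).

C reacted = 0.705 × 745.5 = 525.6 mol/min; ν_C = −1, so ξ = 525.6/1 = 525.6 mol/min.
Outlet amounts (n = n₀ + ν ξ):
  C: 745.5 − 1(525.6) = 219.9
  A: 3105 − 3(525.6) = 1528
  B: 0 + 2(525.6) = 1051

1050 mol/min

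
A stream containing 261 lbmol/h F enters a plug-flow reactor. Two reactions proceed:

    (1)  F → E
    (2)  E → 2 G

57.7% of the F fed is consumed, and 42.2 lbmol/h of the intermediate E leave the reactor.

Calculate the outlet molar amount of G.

Conversion of F: F consumed = 1ξ₁ = 0.577 × 261 → ξ₁ = 150.6 lbmol/h.
E balance: n_E = 0 + 1ξ₁ − 1ξ₂ = 42.2 → ξ₂ = (1·150.6 − 42.2)/1 = 108.4 lbmol/h.
Outlet amounts (n = n₀ + Σ ν·ξ):
  F: 261 − 1(150.6) = 110.4
  E: 0 + 1(150.6) − 1(108.4) = 42.2
  G: 0 + 2(108.4) = 216.8

217 lbmol/h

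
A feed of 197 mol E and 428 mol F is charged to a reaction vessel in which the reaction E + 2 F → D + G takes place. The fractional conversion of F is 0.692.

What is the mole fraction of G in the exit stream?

0.311

F reacted = 0.692 × 428 = 296.2 mol; ν_F = −2, so ξ = 296.2/2 = 148.1 mol.
Outlet amounts (n = n₀ + ν ξ):
  E: 197 − 1(148.1) = 48.91
  F: 428 − 2(148.1) = 131.8
  D: 0 + 1(148.1) = 148.1
  G: 0 + 1(148.1) = 148.1
Total out = 476.9 mol; y_G = 148.1 / 476.9 = 0.3105.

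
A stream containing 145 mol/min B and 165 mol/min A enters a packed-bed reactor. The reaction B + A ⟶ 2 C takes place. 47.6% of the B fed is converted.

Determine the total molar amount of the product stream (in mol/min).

B reacted = 0.476 × 145 = 69.02 mol/min; ν_B = −1, so ξ = 69.02/1 = 69.02 mol/min.
Outlet amounts (n = n₀ + ν ξ):
  B: 145 − 1(69.02) = 75.98
  A: 165 − 1(69.02) = 95.98
  C: 0 + 2(69.02) = 138
Total out = 75.98 + 95.98 + 138 = 310 mol/min.

310 mol/min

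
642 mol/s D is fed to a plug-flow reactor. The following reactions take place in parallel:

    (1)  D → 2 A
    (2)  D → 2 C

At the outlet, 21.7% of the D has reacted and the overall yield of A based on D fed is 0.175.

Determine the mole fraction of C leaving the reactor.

0.213

Yield of A: 2ξ₁ / 642 = 0.175 → ξ₁ = 56.17 mol/s.
Conversion of D: 1ξ₁ + 1ξ₂ = 0.217 × 642 = 139.3 → ξ₂ = 83.14 mol/s.
Outlet amounts (n = n₀ + Σ ν·ξ):
  D: 642 − 1(56.17) − 1(83.14) = 502.7
  A: 0 + 2(56.17) = 112.3
  C: 0 + 2(83.14) = 166.3
Total out = 781.3 mol/s; y_C = 166.3 / 781.3 = 0.2128.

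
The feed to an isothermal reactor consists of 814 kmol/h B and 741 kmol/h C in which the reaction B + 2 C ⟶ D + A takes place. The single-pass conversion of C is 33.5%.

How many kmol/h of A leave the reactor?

C reacted = 0.335 × 741 = 248.2 kmol/h; ν_C = −2, so ξ = 248.2/2 = 124.1 kmol/h.
Outlet amounts (n = n₀ + ν ξ):
  B: 814 − 1(124.1) = 689.9
  C: 741 − 2(124.1) = 492.8
  D: 0 + 1(124.1) = 124.1
  A: 0 + 1(124.1) = 124.1

124 kmol/h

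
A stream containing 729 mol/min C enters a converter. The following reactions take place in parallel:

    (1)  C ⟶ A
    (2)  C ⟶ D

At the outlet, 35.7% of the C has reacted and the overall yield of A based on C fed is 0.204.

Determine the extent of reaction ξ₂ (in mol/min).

ξ₂ = 112 mol/min

Yield of A: 1ξ₁ / 729 = 0.204 → ξ₁ = 148.7 mol/min.
Conversion of C: 1ξ₁ + 1ξ₂ = 0.357 × 729 = 260.3 → ξ₂ = 111.5 mol/min.
Outlet amounts (n = n₀ + Σ ν·ξ):
  C: 729 − 1(148.7) − 1(111.5) = 468.7
  A: 0 + 1(148.7) = 148.7
  D: 0 + 1(111.5) = 111.5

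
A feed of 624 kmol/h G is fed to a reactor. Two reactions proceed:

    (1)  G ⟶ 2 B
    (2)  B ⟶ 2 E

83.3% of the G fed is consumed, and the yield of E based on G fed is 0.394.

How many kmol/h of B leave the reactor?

917 kmol/h

Conversion of G: G consumed = 1ξ₁ = 0.833 × 624 → ξ₁ = 519.8 kmol/h.
Yield of E: 2ξ₂ / 624 = 0.394 → ξ₂ = 122.9 kmol/h.
Outlet amounts (n = n₀ + Σ ν·ξ):
  G: 624 − 1(519.8) = 104.2
  B: 0 + 2(519.8) − 1(122.9) = 916.7
  E: 0 + 2(122.9) = 245.9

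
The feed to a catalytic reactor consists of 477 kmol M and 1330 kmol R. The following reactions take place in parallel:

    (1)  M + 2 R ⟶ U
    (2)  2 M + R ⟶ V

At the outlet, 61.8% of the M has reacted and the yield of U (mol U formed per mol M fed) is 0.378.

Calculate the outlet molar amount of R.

912 kmol

Yield of U: 1ξ₁ / 477 = 0.378 → ξ₁ = 180.3 kmol.
Conversion of M: 1ξ₁ + 2ξ₂ = 0.618 × 477 = 294.8 → ξ₂ = 57.24 kmol.
Outlet amounts (n = n₀ + Σ ν·ξ):
  M: 477 − 1(180.3) − 2(57.24) = 182.2
  R: 1330 − 2(180.3) − 1(57.24) = 912.1
  U: 0 + 1(180.3) = 180.3
  V: 0 + 1(57.24) = 57.24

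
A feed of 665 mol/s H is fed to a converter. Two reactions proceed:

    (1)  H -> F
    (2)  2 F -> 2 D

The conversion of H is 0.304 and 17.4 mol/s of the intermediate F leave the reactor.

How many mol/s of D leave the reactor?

185 mol/s

Conversion of H: H consumed = 1ξ₁ = 0.304 × 665 → ξ₁ = 202.2 mol/s.
F balance: n_F = 0 + 1ξ₁ − 2ξ₂ = 17.4 → ξ₂ = (1·202.2 − 17.4)/2 = 92.38 mol/s.
Outlet amounts (n = n₀ + Σ ν·ξ):
  H: 665 − 1(202.2) = 462.8
  F: 0 + 1(202.2) − 2(92.38) = 17.4
  D: 0 + 2(92.38) = 184.8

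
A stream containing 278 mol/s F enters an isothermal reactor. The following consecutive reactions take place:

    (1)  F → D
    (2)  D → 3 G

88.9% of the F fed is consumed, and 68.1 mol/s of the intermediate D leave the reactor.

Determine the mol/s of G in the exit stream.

537 mol/s

Conversion of F: F consumed = 1ξ₁ = 0.889 × 278 → ξ₁ = 247.1 mol/s.
D balance: n_D = 0 + 1ξ₁ − 1ξ₂ = 68.1 → ξ₂ = (1·247.1 − 68.1)/1 = 179 mol/s.
Outlet amounts (n = n₀ + Σ ν·ξ):
  F: 278 − 1(247.1) = 30.86
  D: 0 + 1(247.1) − 1(179) = 68.1
  G: 0 + 3(179) = 537.1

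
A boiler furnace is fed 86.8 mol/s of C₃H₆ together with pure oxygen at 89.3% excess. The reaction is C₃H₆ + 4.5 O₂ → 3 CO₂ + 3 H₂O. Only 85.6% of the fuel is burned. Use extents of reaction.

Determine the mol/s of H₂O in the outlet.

Stoichiometric O₂ = 4.5 × 86.8 = 390.6 mol/s; O₂ fed = 390.6 × 1.893 = 739.4 mol/s.
Fuel reacted = 0.856 × 86.8 → ξ = 74.3 mol/s.
Outlet (n = n₀ + ν ξ):
  C₃H₆: 86.8 − 1(74.3) = 12.5
  O₂: 739.4 − 4.5(74.3) = 405.1
  CO₂: 0 + 3(74.3) = 222.9
  H₂O: 0 + 3(74.3) = 222.9

223 mol/s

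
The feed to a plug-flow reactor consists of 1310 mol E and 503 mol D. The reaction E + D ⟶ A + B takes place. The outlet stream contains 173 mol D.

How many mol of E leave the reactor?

980 mol

For D: n = n₀ − 1ξ → 173 = 503 − 1ξ, giving ξ = 330 mol.
Outlet amounts (n = n₀ + ν ξ):
  E: 1310 − 1(330) = 980
  D: 503 − 1(330) = 173
  A: 0 + 1(330) = 330
  B: 0 + 1(330) = 330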